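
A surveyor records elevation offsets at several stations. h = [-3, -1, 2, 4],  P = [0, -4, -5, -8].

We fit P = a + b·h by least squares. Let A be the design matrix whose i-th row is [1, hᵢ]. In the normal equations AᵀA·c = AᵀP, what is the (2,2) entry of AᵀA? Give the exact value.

30

Row 2 ↔ basis h, column 2 ↔ basis h, so (AᵀA)_{2,2} = Σᵢ (h)·(h) = (-3)·(-3) + (-1)·(-1) + (2)·(2) + (4)·(4) = 30.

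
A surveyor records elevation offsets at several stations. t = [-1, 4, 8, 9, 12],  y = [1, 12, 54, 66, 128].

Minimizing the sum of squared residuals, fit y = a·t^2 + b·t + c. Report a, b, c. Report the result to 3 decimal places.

a = 0.976, b = -1.079, c = -0.623

Entries of AᵀA: Σt^2·t^2 = 31650, Σt^2·t = 3032, Σt^2 = 306, Σt·t = 306, Σt = 32, Σ1 = 5.
For Aᵀy: Σt^2·y = 27427, Σt·y = 2609, Σy = 261.
Inverting the 3×3 Gram matrix, [a, b, c]ᵀ = [447/458, -5437/5038, -1570/2519]ᵀ.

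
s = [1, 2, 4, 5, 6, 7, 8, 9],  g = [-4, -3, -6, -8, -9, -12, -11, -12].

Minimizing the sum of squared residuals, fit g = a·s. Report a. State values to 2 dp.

a = -1.48

Sums needed: Σs·s = 276.
For Aᵀg: Σs·g = -408.
AᵀA·[a]ᵀ = Aᵀg becomes [[276]]·[a]ᵀ = [-408]ᵀ.
Hence a = -408 / 276 ≈ -1.47826.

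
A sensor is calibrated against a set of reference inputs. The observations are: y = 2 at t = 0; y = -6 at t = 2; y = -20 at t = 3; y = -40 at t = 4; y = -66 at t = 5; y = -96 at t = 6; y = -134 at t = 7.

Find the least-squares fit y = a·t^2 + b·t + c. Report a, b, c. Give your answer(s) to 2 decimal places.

a = -3.00, b = 1.49, c = 2.30

The normal equations are: 4675·a + 783·b + 139·c = -12516;  783·a + 139·b + 27·c = -2076;  139·a + 27·b + 7·c = -360.
(Σt^2·t^2 = 4675, Σt^2·t = 783, Σt^2 = 139, Σt·t = 139, Σt = 27, Σ1 = 7, Σt^2·y = -12516, Σt·y = -2076, Σy = -360.)
Inverting the 3×3 Gram matrix, [a, b, c]ᵀ = [-2537/847, 1263/847, 278/121]ᵀ.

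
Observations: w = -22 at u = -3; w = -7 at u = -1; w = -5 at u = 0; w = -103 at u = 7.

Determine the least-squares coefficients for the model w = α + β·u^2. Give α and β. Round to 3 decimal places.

Compute the Gram sums: Σ1 = 4, Σu^2 = 59, Σu^2·u^2 = 2483.
Moment sums: Σw = -137, Σu^2·w = -5252.
So XᵀX·[α, β]ᵀ = Xᵀw: [[4, 59]; [59, 2483]]·[α, β]ᵀ = [-137, -5252]ᵀ.
Δ = 4·2483 − 59² = 6451.
α = ((-137)·2483 − 59·(-5252))/6451 = -30303/6451; β = (4·(-5252) − 59·(-137))/6451 = -12925/6451.

α = -4.697, β = -2.004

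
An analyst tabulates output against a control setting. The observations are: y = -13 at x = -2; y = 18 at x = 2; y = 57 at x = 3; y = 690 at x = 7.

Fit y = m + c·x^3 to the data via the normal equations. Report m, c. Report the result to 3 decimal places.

AᵀA·[m, c]ᵀ = Aᵀy reads: 4·m + 370·c = 752;  370·m + 118506·c = 238457.
det = 4·118506 − 370² = 337124.
m = (752·118506 − 370·238457)/337124 = 443711/168562; c = (4·238457 − 370·752)/337124 = 168897/84281.

m = 2.632, c = 2.004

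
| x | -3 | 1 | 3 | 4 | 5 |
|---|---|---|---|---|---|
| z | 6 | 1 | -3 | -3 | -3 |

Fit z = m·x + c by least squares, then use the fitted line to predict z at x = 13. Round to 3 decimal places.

ẑ = -13.875

With design matrix A, AᵀA = [[60, 10]; [10, 5]] and Aᵀz = [-53, -2]ᵀ.
det = 60·5 − 10² = 200.
m = ((-53)·5 − 10·(-2))/200 = -49/40; c = (60·(-2) − 10·(-53))/200 = 41/20.
At x = 13: ẑ = (-49/40)·(13) + (41/20)·(1) = -111/8.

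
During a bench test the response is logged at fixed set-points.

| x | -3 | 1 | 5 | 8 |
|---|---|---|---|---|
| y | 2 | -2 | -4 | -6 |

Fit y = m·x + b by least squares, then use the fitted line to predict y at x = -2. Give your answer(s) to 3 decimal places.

ŷ = 0.851

With design matrix A, AᵀA = [[99, 11]; [11, 4]] and Aᵀy = [-76, -10]ᵀ.
det = 99·4 − 11² = 275.
m = ((-76)·4 − 11·(-10))/275 = -194/275; b = (99·(-10) − 11·(-76))/275 = -14/25.
At x = -2: ŷ = (-194/275)·(-2) + (-14/25)·(1) = 234/275.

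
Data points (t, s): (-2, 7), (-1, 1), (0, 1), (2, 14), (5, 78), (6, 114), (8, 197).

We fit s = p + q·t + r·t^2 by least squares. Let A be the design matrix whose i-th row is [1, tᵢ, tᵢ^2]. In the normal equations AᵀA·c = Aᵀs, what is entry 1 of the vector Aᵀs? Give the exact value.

412

Entry 1 ↔ basis 1, so (Aᵀs)_{1} = Σᵢ sᵢ = (1)·(7) + (1)·(1) + (1)·(1) + (1)·(14) + (1)·(78) + (1)·(114) + (1)·(197) = 412.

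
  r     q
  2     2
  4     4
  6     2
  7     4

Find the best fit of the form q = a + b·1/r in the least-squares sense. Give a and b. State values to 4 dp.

Sums needed: Σ1 = 4, Σ1/r = 89/84, Σ1/r·1/r = 2545/7056.
Right-hand side: Σq = 12, Σ1/r·q = 61/21.
So XᵀX·[a, b]ᵀ = Xᵀq: [[4, 89/84]; [89/84, 2545/7056]]·[a, b]ᵀ = [12, 61/21]ᵀ.
det = 4·(2545/7056) − (89/84)² = 251/784.
a = (12·(2545/7056) − (89/84)·(61/21))/(251/784) = 8824/2259; b = (4·(61/21) − (89/84)·12)/(251/784) = -2576/753.

a = 3.9062, b = -3.4210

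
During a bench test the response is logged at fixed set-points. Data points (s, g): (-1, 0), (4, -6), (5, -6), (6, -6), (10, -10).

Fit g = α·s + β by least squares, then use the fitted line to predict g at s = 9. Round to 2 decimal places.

Sums needed: Σs·s = 178, Σs = 24, Σ1 = 5.
And Σs·g = -190, Σg = -28.
Normal equations: [[178, 24]; [24, 5]]·[α, β]ᵀ = [-190, -28]ᵀ.
Δ = 178·5 − 24² = 314.
α = ((-190)·5 − 24·(-28))/314 = -139/157; β = (178·(-28) − 24·(-190))/314 = -212/157.
At s = 9: ĝ = (-139/157)·(9) + (-212/157)·(1) = -1463/157.

ĝ = -9.32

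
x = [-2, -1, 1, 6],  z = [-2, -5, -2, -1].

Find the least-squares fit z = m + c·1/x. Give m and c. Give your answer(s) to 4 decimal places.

m = -2.3889, c = 1.3333

Normal-equation sums: Σ1 = 4, Σ1/x = -1/3, Σ1/x·1/x = 41/18.
And Σz = -10, Σ1/x·z = 23/6.
AᵀA·[m, c]ᵀ = Aᵀz becomes [[4, -1/3]; [-1/3, 41/18]]·[m, c]ᵀ = [-10, 23/6]ᵀ.
det = 4·(41/18) − (-1/3)² = 9.
m = ((-10)·(41/18) − (-1/3)·(23/6))/9 = -43/18; c = (4·(23/6) − (-1/3)·(-10))/9 = 4/3.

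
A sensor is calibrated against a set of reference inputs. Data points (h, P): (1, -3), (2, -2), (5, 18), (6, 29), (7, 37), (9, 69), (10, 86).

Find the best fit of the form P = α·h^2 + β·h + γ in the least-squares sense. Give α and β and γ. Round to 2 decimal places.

α = 0.94, β = -0.42, γ = -4.00

With design matrix X, XᵀX = [[20900, 2422, 296]; [2422, 296, 40]; [296, 40, 7]] and XᵀP = [17485, 1997, 234]ᵀ.
Inverting the 3×3 Gram matrix, [α, β, γ]ᵀ = [34673/36806, -15489/36806, -73646/18403]ᵀ.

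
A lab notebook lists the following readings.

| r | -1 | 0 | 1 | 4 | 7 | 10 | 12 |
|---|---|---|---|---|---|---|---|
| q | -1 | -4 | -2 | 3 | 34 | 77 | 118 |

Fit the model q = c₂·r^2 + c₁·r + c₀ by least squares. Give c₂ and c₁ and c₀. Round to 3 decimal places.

From the data, Σr^2·r^2 = 33395, Σr^2·r = 3135, Σr^2 = 311, Σr·r = 311, Σr = 33, Σ1 = 7.
And Σr^2·q = 26403, Σr·q = 2435, Σq = 225.
Solving the 3×3 system (Gaussian elimination) gives c₂ = 448986/451241, c₁ = -830989/451241, c₀ = -218016/64463.

c₂ = 0.995, c₁ = -1.842, c₀ = -3.382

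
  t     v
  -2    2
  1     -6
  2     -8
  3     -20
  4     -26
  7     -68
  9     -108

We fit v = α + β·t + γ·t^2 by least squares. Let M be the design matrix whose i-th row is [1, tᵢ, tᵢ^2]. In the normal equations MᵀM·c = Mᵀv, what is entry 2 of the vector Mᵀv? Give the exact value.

-1638

Entry 2 ↔ basis t, so (Mᵀv)_{2} = Σᵢ (t)·vᵢ = (-2)·(2) + (1)·(-6) + (2)·(-8) + (3)·(-20) + (4)·(-26) + (7)·(-68) + (9)·(-108) = -1638.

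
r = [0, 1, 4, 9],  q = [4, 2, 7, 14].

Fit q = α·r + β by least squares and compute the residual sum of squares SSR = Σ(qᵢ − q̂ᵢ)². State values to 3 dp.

Compute the Gram sums: Σr·r = 98, Σr = 14, Σ1 = 4.
And Σr·q = 156, Σq = 27.
Eliminating β: 4·(row 1) − 14·(row 2) gives 196·α = 4·156 − 14·27 = 246, so α = 123/98.
Then β = (27 − 14·(123/98))/4 = 33/14.
Residuals: 23/14, -79/49, -37/98, 17/49; SSR = 545/98.

SSR = 5.561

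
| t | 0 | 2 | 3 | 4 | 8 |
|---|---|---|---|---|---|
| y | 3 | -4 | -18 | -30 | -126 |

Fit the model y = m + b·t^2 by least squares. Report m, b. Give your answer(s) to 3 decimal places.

m = 2.396, b = -2.011

Sums needed: Σ1 = 5, Σt^2 = 93, Σt^2·t^2 = 4449.
Moment sums: Σy = -175, Σt^2·y = -8722.
Normal equations: [[5, 93]; [93, 4449]]·[m, b]ᵀ = [-175, -8722]ᵀ.
Determinant 5·4449 − 93² = 13596.
m = ((-175)·4449 − 93·(-8722))/13596 = 987/412; b = (5·(-8722) − 93·(-175))/13596 = -2485/1236.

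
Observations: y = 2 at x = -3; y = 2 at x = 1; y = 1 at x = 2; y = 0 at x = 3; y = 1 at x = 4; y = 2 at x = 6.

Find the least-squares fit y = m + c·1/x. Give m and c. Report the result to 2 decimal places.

m = 1.38, c = -0.15

Compute the Gram sums: Σ1 = 6, Σ1/x = 23/12, Σ1/x·1/x = 25/16.
And Σy = 8, Σ1/x·y = 29/12.
So AᵀA·[m, c]ᵀ = Aᵀy: [[6, 23/12]; [23/12, 25/16]]·[m, c]ᵀ = [8, 29/12]ᵀ.
Determinant 6·(25/16) − (23/12)² = 821/144.
m = (8·(25/16) − (23/12)·(29/12))/(821/144) = 1133/821; c = (6·(29/12) − (23/12)·8)/(821/144) = -120/821.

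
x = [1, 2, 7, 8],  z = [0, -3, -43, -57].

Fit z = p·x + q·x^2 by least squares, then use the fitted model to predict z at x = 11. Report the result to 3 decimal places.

ẑ = -109.974

Sums needed: Σx·x = 118, Σx·x^2 = 864, Σx^2·x^2 = 6514.
And Σx·z = -763, Σx^2·z = -5767.
Δ = 118·6514 − 864² = 22156.
p = ((-763)·6514 − 864·(-5767))/22156 = 6253/11078; q = (118·(-5767) − 864·(-763))/22156 = -10637/11078.
At x = 11: ẑ = (6253/11078)·(11) + (-10637/11078)·(121) = -609147/5539.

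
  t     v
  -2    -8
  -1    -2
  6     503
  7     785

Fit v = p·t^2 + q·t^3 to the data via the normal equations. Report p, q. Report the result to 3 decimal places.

p = 1.825, q = 2.027

XᵀX·[p, q]ᵀ = Xᵀv reads: 3714·p + 24550·q = 56539;  24550·p + 164370·q = 377969.
Eliminating q: 164370·(row 1) − 24550·(row 2) gives 7767680·p = 164370·56539 − 24550·377969 = 14176480, so p = 88603/48548.
Then q = (377969 − 24550·(88603/48548))/164370 = 492013/242740.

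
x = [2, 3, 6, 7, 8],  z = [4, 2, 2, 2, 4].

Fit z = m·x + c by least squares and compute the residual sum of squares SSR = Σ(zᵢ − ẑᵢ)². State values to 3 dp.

Normal-equation sums: Σx·x = 162, Σx = 26, Σ1 = 5.
And Σx·z = 72, Σz = 14.
Normal equations: [[162, 26]; [26, 5]]·[m, c]ᵀ = [72, 14]ᵀ.
Eliminating c: 5·(row 1) − 26·(row 2) gives 134·m = 5·72 − 26·14 = -4, so m = -2/67.
Then c = (14 − 26·(-2/67))/5 = 198/67.
Residuals: 74/67, -58/67, -52/67, -50/67, 86/67; SSR = 320/67.

SSR = 4.776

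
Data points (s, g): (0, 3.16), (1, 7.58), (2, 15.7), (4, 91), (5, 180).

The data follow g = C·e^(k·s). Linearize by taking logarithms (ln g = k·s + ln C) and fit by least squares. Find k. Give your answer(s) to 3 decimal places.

Let Y = ln g. Fitting Y = k·s + ln C by least squares:
Σs = 12.0000, Σ(s)² = 46.0000, Σln g = 15.6336, Σs·ln g = 51.5411.
Equations: 46.0000·k + 12.0000·ln C = 51.5411;  12.0000·k + 5·ln C = 15.6336.
Solving (det = 86.0000): k = 0.81515, ln C = 1.17036.

k = 0.815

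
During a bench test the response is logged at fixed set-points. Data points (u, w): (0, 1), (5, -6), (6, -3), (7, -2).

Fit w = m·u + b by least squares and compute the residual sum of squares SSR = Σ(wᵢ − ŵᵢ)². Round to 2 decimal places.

SSR = 15.03

Normal-equation sums: Σu·u = 110, Σu = 18, Σ1 = 4.
For Xᵀw: Σu·w = -62, Σw = -10.
Determinant 110·4 − 18² = 116.
m = ((-62)·4 − 18·(-10))/116 = -17/29; b = (110·(-10) − 18·(-62))/116 = 4/29.
Residuals: 25/29, -93/29, 11/29, 57/29; SSR = 436/29.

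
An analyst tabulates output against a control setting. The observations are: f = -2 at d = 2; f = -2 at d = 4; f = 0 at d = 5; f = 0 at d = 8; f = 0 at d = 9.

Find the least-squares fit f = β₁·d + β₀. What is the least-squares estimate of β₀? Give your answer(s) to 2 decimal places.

β₀ = -2.55

From the data, Σd·d = 190, Σd = 28, Σ1 = 5.
For Mᵀf: Σd·f = -12, Σf = -4.
Normal equations: [[190, 28]; [28, 5]]·[β₁, β₀]ᵀ = [-12, -4]ᵀ.
Δ = 190·5 − 28² = 166.
β₁ = ((-12)·5 − 28·(-4))/166 = 26/83; β₀ = (190·(-4) − 28·(-12))/166 = -212/83.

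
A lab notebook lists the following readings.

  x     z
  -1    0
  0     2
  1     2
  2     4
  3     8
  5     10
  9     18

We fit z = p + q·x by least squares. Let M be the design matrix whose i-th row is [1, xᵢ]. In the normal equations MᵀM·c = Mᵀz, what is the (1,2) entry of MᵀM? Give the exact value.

Row 1 ↔ basis 1, column 2 ↔ basis x, so (MᵀM)_{1,2} = Σᵢ x = (1)·(-1) + (1)·(0) + (1)·(1) + (1)·(2) + (1)·(3) + (1)·(5) + (1)·(9) = 19.

19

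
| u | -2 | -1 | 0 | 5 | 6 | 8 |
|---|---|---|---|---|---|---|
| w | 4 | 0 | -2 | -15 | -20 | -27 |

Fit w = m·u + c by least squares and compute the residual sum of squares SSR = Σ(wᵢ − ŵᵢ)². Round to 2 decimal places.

Forming XᵀX = [[130, 16]; [16, 6]] and Xᵀw = [-419, -60]ᵀ gives XᵀX·[m, c]ᵀ = Xᵀw.
Eliminating c: 6·(row 1) − 16·(row 2) gives 524·m = 6·(-419) − 16·(-60) = -1554, so m = -777/262.
Then c = ((-60) − 16·(-777/262))/6 = -274/131.
Residuals: 21/131, -229/262, 12/131, 503/262, -15/131, -155/131; SSR = 1545/262.

SSR = 5.90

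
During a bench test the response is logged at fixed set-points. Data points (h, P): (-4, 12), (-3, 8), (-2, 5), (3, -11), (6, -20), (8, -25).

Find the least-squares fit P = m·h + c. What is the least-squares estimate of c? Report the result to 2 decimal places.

The normal equations are: 138·m + 8·c = -435;  8·m + 6·c = -31.
det = 138·6 − 8² = 764.
m = ((-435)·6 − 8·(-31))/764 = -1181/382; c = (138·(-31) − 8·(-435))/764 = -399/382.

c = -1.04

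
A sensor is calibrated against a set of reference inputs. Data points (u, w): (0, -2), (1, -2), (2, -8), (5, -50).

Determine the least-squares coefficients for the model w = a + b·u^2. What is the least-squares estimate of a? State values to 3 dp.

Compute the Gram sums: Σ1 = 4, Σu^2 = 30, Σu^2·u^2 = 642.
For Aᵀw: Σw = -62, Σu^2·w = -1284.
AᵀA·[a, b]ᵀ = Aᵀw becomes [[4, 30]; [30, 642]]·[a, b]ᵀ = [-62, -1284]ᵀ.
Δ = 4·642 − 30² = 1668.
a = ((-62)·642 − 30·(-1284))/1668 = -107/139; b = (4·(-1284) − 30·(-62))/1668 = -273/139.

a = -0.770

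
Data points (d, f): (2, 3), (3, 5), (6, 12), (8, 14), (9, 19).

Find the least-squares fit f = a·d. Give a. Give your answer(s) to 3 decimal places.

a = 1.938

The normal system XᵀX·[a]ᵀ = Xᵀf is [[194]]·[a]ᵀ = [376]ᵀ.
a = 376/194 = 1.93814.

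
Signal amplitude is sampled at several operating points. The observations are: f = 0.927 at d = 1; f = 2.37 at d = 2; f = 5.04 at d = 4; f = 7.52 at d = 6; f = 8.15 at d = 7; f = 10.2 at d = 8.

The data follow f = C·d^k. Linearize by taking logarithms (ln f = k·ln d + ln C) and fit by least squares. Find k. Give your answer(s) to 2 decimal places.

Linearized form: ln f = k·ln d + ln C. From the 6 transformed points,
XᵀX = [[13.7233, 7.8966]; [7.8966, 6]], rhs = [15.3671, 8.8425]ᵀ  (here Σln d = 7.8966, Σ(ln d)² = 13.7233, Σln f = 8.8425, Σln d·ln f = 15.3671).
Slope k = (n·Σln d·ln f − Σln d·Σln f)/(n·Σ(ln d)² − (Σln d)²) = (6·15.3671 − 7.8966·8.8425)/19.9843 = 1.11977; ln C = (Σln f − k·Σln d)/n = 0.00003.

k = 1.12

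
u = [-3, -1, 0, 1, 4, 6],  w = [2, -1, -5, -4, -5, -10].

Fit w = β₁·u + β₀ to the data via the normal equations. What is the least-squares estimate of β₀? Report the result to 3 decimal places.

β₀ = -2.511

Compute the Gram sums: Σu·u = 63, Σu = 7, Σ1 = 6.
For Mᵀw: Σu·w = -89, Σw = -23.
So MᵀM·[β₁, β₀]ᵀ = Mᵀw: [[63, 7]; [7, 6]]·[β₁, β₀]ᵀ = [-89, -23]ᵀ.
det = 63·6 − 7² = 329.
β₁ = ((-89)·6 − 7·(-23))/329 = -373/329; β₀ = (63·(-23) − 7·(-89))/329 = -118/47.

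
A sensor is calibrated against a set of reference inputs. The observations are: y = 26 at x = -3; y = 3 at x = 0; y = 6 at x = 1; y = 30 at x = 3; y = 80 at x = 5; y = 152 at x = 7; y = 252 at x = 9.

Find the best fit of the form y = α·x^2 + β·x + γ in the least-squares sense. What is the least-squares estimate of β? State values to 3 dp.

Entries of MᵀM: Σx^2·x^2 = 9750, Σx^2·x = 1198, Σx^2 = 174, Σx·x = 174, Σx = 22, Σ1 = 7.
For Mᵀy: Σx^2·y = 30370, Σx·y = 3750, Σy = 549.
MᵀM·[α, β, γ]ᵀ = Mᵀy becomes [[9750, 1198, 174]; [1198, 174, 22]; [174, 22, 7]]·[α, β, γ]ᵀ = [30370, 3750, 549]ᵀ.
Row-reducing yields α = 34625/11522, β = 7451/11522, γ = 1397/823.

β = 0.647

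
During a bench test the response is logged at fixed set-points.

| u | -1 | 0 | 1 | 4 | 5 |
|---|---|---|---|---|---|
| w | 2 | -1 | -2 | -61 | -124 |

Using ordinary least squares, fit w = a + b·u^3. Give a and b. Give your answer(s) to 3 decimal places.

a = -0.006, b = -0.984

The normal equations are: 5·a + 189·b = -186;  189·a + 19723·b = -19408.
Δ = 5·19723 − 189² = 62894.
a = ((-186)·19723 − 189·(-19408))/62894 = -183/31447; b = (5·(-19408) − 189·(-186))/62894 = -30943/31447.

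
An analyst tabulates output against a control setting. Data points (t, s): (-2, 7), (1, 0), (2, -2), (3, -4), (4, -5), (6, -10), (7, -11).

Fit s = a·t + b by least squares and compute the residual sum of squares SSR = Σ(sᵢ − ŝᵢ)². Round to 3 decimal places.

SSR = 1.714

XᵀX·[a, b]ᵀ = Xᵀs reads: 119·a + 21·b = -187;  21·a + 7·b = -25.
Eliminating b: 7·(row 1) − 21·(row 2) gives 392·a = 7·(-187) − 21·(-25) = -784, so a = -2.
Then b = ((-25) − 21·(-2))/7 = 17/7.
Residuals: 4/7, -3/7, -3/7, -3/7, 4/7, -3/7, 4/7; SSR = 12/7.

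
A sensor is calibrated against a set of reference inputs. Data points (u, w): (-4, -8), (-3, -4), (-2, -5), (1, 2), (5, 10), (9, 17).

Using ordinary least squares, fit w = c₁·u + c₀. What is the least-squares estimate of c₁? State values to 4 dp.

Forming AᵀA = [[136, 6]; [6, 6]] and Aᵀw = [259, 12]ᵀ gives AᵀA·[c₁, c₀]ᵀ = Aᵀw.
Eliminating c₀: 6·(row 1) − 6·(row 2) gives 780·c₁ = 6·259 − 6·12 = 1482, so c₁ = 19/10.
Then c₀ = (12 − 6·(19/10))/6 = 1/10.

c₁ = 1.9000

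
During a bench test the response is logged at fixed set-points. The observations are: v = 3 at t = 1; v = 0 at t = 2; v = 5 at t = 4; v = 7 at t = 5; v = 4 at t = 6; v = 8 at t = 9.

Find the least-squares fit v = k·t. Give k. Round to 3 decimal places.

k = 0.945

From the data, Σt·t = 163.
And Σt·v = 154.
Normal equations: [[163]]·[k]ᵀ = [154]ᵀ.
k = 154/163 = 0.944785.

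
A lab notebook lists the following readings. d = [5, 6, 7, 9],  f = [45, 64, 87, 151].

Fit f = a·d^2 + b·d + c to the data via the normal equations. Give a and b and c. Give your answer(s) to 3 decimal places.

a = 2.682, b = -11.100, c = 33.618

Entries of AᵀA: Σd^2·d^2 = 10883, Σd^2·d = 1413, Σd^2 = 191, Σd·d = 191, Σd = 27, Σ1 = 4.
Moment sums: Σd^2·f = 19923, Σd·f = 2577, Σf = 347.
So AᵀA·[a, b, c]ᵀ = Aᵀf: [[10883, 1413, 191]; [1413, 191, 27]; [191, 27, 4]]·[a, b, c]ᵀ = [19923, 2577, 347]ᵀ.
Solving the 3×3 system (Gaussian elimination) gives a = 59/22, b = -111/10, c = 1849/55.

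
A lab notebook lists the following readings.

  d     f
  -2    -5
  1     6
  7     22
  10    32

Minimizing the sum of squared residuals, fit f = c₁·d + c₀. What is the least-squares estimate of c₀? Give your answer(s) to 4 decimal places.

c₀ = 1.7500

Forming XᵀX = [[154, 16]; [16, 4]] and Xᵀf = [490, 55]ᵀ gives XᵀX·[c₁, c₀]ᵀ = Xᵀf.
Δ = 154·4 − 16² = 360.
c₁ = (490·4 − 16·55)/360 = 3; c₀ = (154·55 − 16·490)/360 = 7/4.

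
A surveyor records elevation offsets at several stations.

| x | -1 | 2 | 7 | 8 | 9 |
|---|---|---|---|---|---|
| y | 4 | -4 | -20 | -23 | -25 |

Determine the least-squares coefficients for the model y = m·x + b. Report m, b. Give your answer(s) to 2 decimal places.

m = -2.99, b = 1.33

Forming AᵀA = [[199, 25]; [25, 5]] and Aᵀy = [-561, -68]ᵀ gives AᵀA·[m, b]ᵀ = Aᵀy.
Δ = 199·5 − 25² = 370.
m = ((-561)·5 − 25·(-68))/370 = -221/74; b = (199·(-68) − 25·(-561))/370 = 493/370.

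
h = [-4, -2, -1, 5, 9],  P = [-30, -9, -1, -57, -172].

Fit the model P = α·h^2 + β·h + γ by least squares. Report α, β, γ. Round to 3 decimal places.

α = -2.003, β = -0.930, γ = -1.614

Forming AᵀA = [[7459, 781, 127]; [781, 127, 7]; [127, 7, 5]] and AᵀP = [-15874, -1694, -269]ᵀ gives AᵀA·[α, β, γ]ᵀ = AᵀP.
Solving the 3×3 system (Gaussian elimination) gives α = -662491/330702, β = -307613/330702, γ = -88973/55117.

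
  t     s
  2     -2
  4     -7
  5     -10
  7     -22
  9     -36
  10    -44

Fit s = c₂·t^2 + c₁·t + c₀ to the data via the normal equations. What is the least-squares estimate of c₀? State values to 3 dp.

Forming XᵀX = [[19859, 2269, 275]; [2269, 275, 37]; [275, 37, 6]] and Xᵀs = [-8764, -1000, -121]ᵀ gives XᵀX·[c₂, c₁, c₀]ᵀ = Xᵀs.
Solving the 3×3 system (Gaussian elimination) gives c₂ = -7843/16872, c₁ = 239/888, c₀ = -366/703.

c₀ = -0.521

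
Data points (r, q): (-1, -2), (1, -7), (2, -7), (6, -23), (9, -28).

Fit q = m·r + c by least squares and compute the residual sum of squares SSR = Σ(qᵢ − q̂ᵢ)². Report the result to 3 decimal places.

Setting ∂/∂m … = 0 gives: 123·m + 17·c = -409;  17·m + 5·c = -67.
det = 123·5 − 17² = 326.
m = ((-409)·5 − 17·(-67))/326 = -453/163; c = (123·(-67) − 17·(-409))/326 = -644/163.
Residuals: -135/163, -44/163, 409/163, -387/163, 157/163; SSR = 2220/163.

SSR = 13.620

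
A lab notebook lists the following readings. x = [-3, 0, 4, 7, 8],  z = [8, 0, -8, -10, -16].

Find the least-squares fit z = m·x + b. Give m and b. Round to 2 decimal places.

AᵀA·[m, b]ᵀ = Aᵀz reads: 138·m + 16·b = -254;  16·m + 5·b = -26.
(Σx·x = 138, Σx = 16, Σ1 = 5, Σx·z = -254, Σz = -26.)
Eliminating b: 5·(row 1) − 16·(row 2) gives 434·m = 5·(-254) − 16·(-26) = -854, so m = -61/31.
Then b = ((-26) − 16·(-61/31))/5 = 34/31.

m = -1.97, b = 1.10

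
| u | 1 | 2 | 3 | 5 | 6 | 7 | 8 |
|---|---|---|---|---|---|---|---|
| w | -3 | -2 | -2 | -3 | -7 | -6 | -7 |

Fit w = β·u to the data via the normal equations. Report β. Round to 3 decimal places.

β = -0.894

Sums needed: Σu·u = 188.
Right-hand side: Σu·w = -168.
So XᵀX·[β]ᵀ = Xᵀw: [[188]]·[β]ᵀ = [-168]ᵀ.
β = (-168)/188 = -0.893617.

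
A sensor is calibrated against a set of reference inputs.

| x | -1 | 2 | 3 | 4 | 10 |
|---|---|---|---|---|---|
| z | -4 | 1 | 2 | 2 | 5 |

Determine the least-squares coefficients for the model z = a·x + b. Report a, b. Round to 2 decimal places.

a = 0.74, b = -1.47

The normal system AᵀA·[a, b]ᵀ = Aᵀz is [[130, 18]; [18, 5]]·[a, b]ᵀ = [70, 6]ᵀ.
det = 130·5 − 18² = 326.
a = (70·5 − 18·6)/326 = 121/163; b = (130·6 − 18·70)/326 = -240/163.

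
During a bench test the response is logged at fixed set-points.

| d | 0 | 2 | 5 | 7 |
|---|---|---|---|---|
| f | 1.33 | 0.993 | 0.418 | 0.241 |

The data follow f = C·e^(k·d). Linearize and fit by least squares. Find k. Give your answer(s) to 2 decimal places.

Taking logs, ln f = k·d + ln C, so regress ln f on d.
Σd = 14.0000, Σ(d)² = 78.0000, Σln f = -2.0171, Σd·ln f = -14.3361.
Equations: 78.0000·k + 14.0000·ln C = -14.3361;  14.0000·k + 4·ln C = -2.0171.
Solving (det = 116.0000): k = -0.25091, ln C = 0.37391.

k = -0.25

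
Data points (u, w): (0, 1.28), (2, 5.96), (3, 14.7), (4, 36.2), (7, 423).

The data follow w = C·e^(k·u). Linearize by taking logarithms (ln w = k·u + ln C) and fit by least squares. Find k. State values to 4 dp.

With ln wᵢ as the transformed response and uᵢ as the regressor:
XᵀX = [[78.0000, 16.0000]; [16.0000, 5]], rhs = [68.3215, 14.3562]ᵀ  (here Σu = 16.0000, Σ(u)² = 78.0000, Σln w = 14.3562, Σu·ln w = 68.3215).
Slope k = (n·Σu·ln w − Σu·Σln w)/(n·Σ(u)² − (Σu)²) = (5·68.3215 − 16.0000·14.3562)/134.0000 = 0.83514; ln C = (Σln w − k·Σu)/n = 0.19881.

k = 0.8351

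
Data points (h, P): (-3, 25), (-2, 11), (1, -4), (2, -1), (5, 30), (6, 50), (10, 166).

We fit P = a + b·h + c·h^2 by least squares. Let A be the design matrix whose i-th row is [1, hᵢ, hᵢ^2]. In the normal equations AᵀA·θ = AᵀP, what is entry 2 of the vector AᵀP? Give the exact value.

Entry 2 ↔ basis h, so (AᵀP)_{2} = Σᵢ (h)·Pᵢ = (-3)·(25) + (-2)·(11) + (1)·(-4) + (2)·(-1) + (5)·(30) + (6)·(50) + (10)·(166) = 2007.

2007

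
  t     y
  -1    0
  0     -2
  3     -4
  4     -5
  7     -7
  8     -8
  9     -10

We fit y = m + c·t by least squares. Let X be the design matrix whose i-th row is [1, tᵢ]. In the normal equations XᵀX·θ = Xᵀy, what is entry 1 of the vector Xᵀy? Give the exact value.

Entry 1 ↔ basis 1, so (Xᵀy)_{1} = Σᵢ yᵢ = (1)·(0) + (1)·(-2) + (1)·(-4) + (1)·(-5) + (1)·(-7) + (1)·(-8) + (1)·(-10) = -36.

-36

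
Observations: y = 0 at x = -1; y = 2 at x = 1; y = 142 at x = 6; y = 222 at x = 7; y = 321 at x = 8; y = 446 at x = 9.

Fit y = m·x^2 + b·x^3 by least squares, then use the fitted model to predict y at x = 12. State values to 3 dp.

Entries of MᵀM: Σx^2·x^2 = 14356, Σx^2·x^3 = 116400, Σx^3·x^3 = 957892.
For Mᵀy: Σx^2·y = 72662, Σx^3·y = 596306.
So MᵀM·[m, b]ᵀ = Mᵀy: [[14356, 116400]; [116400, 957892]]·[m, b]ᵀ = [72662, 596306]ᵀ.
Determinant 14356·957892 − 116400² = 202537552.
m = (72662·957892 − 116400·596306)/202537552 = 24041263/25317194; b = (14356·596306 − 116400·72662)/202537552 = 132361/261002.
At x = 12: ŷ = (24041263/25317194)·(144) + (132361/261002)·(1728) = 12823881624/12658597.

ŷ = 1013.057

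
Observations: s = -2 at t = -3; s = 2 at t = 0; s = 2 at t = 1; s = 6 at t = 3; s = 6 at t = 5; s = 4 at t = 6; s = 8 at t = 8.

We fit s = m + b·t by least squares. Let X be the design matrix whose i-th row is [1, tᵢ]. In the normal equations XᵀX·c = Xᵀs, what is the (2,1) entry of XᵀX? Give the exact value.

Row 2 ↔ basis t, column 1 ↔ basis 1, so (XᵀX)_{2,1} = Σᵢ t = (-3)·(1) + (0)·(1) + (1)·(1) + (3)·(1) + (5)·(1) + (6)·(1) + (8)·(1) = 20.

20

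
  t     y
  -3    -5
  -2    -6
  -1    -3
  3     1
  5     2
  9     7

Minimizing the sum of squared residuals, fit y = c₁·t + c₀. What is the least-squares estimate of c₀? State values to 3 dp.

AᵀA·[c₁, c₀]ᵀ = Aᵀy reads: 129·c₁ + 11·c₀ = 106;  11·c₁ + 6·c₀ = -4.
(Σt·t = 129, Σt = 11, Σ1 = 6, Σt·y = 106, Σy = -4.)
Determinant 129·6 − 11² = 653.
c₁ = (106·6 − 11·(-4))/653 = 680/653; c₀ = (129·(-4) − 11·106)/653 = -1682/653.

c₀ = -2.576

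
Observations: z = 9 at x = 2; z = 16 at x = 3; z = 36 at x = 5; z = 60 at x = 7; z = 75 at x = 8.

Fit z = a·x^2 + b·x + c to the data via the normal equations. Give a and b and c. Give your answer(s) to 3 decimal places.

The normal equations are: 7219·a + 1015·b + 151·c = 8820;  1015·a + 151·b + 25·c = 1266;  151·a + 25·b + 5·c = 196.
(Σx^2·x^2 = 7219, Σx^2·x = 1015, Σx^2 = 151, Σx·x = 151, Σx = 25, Σ1 = 5, Σx^2·z = 8820, Σx·z = 1266, Σz = 196.)
Inverting the 3×3 Gram matrix, [a, b, c]ᵀ = [34/49, 199/49, -101/49]ᵀ.

a = 0.694, b = 4.061, c = -2.061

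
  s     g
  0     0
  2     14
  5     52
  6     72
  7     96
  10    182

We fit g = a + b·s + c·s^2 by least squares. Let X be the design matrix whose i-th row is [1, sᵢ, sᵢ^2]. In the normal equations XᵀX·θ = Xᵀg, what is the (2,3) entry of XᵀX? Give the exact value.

1692

Row 2 ↔ basis s, column 3 ↔ basis s^2, so (XᵀX)_{2,3} = Σᵢ (s)·(s^2) = (0)·(0) + (2)·(4) + (5)·(25) + (6)·(36) + (7)·(49) + (10)·(100) = 1692.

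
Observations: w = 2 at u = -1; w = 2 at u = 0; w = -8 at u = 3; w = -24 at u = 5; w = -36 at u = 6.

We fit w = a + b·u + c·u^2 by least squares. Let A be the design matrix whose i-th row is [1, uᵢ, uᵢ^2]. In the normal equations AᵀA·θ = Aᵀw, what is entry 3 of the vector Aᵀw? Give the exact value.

Entry 3 ↔ basis u^2, so (Aᵀw)_{3} = Σᵢ (u^2)·wᵢ = (1)·(2) + (0)·(2) + (9)·(-8) + (25)·(-24) + (36)·(-36) = -1966.

-1966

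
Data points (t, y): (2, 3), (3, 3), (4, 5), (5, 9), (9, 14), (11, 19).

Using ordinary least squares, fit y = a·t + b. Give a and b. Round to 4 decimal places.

Sums needed: Σt·t = 256, Σt = 34, Σ1 = 6.
Right-hand side: Σt·y = 415, Σy = 53.
XᵀX·[a, b]ᵀ = Xᵀy becomes [[256, 34]; [34, 6]]·[a, b]ᵀ = [415, 53]ᵀ.
Eliminating b: 6·(row 1) − 34·(row 2) gives 380·a = 6·415 − 34·53 = 688, so a = 172/95.
Then b = (53 − 34·(172/95))/6 = -271/190.

a = 1.8105, b = -1.4263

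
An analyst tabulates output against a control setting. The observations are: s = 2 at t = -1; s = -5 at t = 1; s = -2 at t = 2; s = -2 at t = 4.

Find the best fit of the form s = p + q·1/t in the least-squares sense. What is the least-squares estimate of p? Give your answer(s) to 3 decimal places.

p = -1.129

Setting ∂/∂p … = 0 gives: 4·p + (3/4)·q = -7;  (3/4)·p + (37/16)·q = -17/2.
Δ = 4·(37/16) − (3/4)² = 139/16.
p = ((-7)·(37/16) − (3/4)·(-17/2))/(139/16) = -157/139; q = (4·(-17/2) − (3/4)·(-7))/(139/16) = -460/139.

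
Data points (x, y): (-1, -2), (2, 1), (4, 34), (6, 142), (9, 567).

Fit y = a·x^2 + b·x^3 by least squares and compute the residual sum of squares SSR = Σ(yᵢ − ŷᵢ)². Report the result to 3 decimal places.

SSR = 9.848

The normal equations are: 8130·a + 67880·b = 51585;  67880·a + 582258·b = 446201.
(Σx^2·x^2 = 8130, Σx^2·x^3 = 67880, Σx^3·x^3 = 582258, Σx^2·y = 51585, Σx^3·y = 446201.)
det = 8130·582258 − 67880² = 126063140.
a = (51585·582258 − 67880·446201)/126063140 = -25234495/12606314; b = (8130·446201 − 67880·51585)/126063140 = 12602433/12606314.
Residuals: 6312150/6303157, 6362415/6303157, 12905442/6303157, -11793560/6303157, 2300238/6303157; SSR = 62072569/6303157.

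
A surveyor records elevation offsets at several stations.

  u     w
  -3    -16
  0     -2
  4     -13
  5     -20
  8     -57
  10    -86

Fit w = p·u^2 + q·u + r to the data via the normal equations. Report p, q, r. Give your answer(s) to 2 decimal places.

With design matrix M, MᵀM = [[15058, 1674, 214]; [1674, 214, 24]; [214, 24, 6]] and Mᵀw = [-13100, -1420, -194]ᵀ.
Inverting the 3×3 Gram matrix, [p, q, r]ᵀ = [-151895/155299, 205403/155299, -425358/155299]ᵀ.

p = -0.98, q = 1.32, r = -2.74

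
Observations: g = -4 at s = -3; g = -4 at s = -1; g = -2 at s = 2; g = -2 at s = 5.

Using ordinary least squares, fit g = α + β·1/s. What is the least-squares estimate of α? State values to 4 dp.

α = -2.7525

Normal-equation sums: Σ1 = 4, Σ1/s = -19/30, Σ1/s·1/s = 1261/900.
And Σg = -12, Σ1/s·g = 59/15.
AᵀA·[α, β]ᵀ = Aᵀg becomes [[4, -19/30]; [-19/30, 1261/900]]·[α, β]ᵀ = [-12, 59/15]ᵀ.
Δ = 4·(1261/900) − (-19/30)² = 1561/300.
α = ((-12)·(1261/900) − (-19/30)·(59/15))/(1561/300) = -12890/4683; β = (4·(59/15) − (-19/30)·(-12))/(1561/300) = 2440/1561.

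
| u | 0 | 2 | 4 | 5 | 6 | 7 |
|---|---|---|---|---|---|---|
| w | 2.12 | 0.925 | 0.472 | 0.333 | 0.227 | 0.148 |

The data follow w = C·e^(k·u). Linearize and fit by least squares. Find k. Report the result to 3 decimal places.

With ln wᵢ as the transformed response and uᵢ as the regressor:
AᵀA = [[130.0000, 24.0000]; [24.0000, 6]], rhs = [-30.9277, -4.5703]ᵀ  (here Σu = 24.0000, Σ(u)² = 130.0000, Σln w = -4.5703, Σu·ln w = -30.9277).
Δ = 130.0000·6 − (24.0000)² = 204.0000; k = (-30.9277·6 − 24.0000·-4.5703)/204.0000 = -0.37196, ln C = (130.0000·-4.5703 − 24.0000·-30.9277)/204.0000 = 0.72612.

k = -0.372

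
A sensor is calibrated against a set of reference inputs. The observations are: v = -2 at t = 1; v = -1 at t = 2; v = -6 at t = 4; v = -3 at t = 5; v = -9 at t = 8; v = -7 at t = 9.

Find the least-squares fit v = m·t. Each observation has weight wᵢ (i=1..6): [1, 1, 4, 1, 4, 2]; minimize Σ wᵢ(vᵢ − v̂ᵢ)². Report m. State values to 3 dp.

m = -1.033

The normal system XᵀWX·[m]ᵀ = XᵀWv is [[512]]·[m]ᵀ = [-529]ᵀ.
m = (-529)/512 = -1.0332.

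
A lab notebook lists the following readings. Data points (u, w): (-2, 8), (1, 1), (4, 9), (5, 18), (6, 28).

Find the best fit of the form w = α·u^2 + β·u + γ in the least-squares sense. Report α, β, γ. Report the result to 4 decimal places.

Normal-equation sums: Σu^2·u^2 = 2194, Σu^2·u = 398, Σu^2 = 82, Σu·u = 82, Σu = 14, Σ1 = 5.
And Σu^2·w = 1635, Σu·w = 279, Σw = 64.
MᵀM·[α, β, γ]ᵀ = Mᵀw becomes [[2194, 398, 82]; [398, 82, 14]; [82, 14, 5]]·[α, β, γ]ᵀ = [1635, 279, 64]ᵀ.
Row-reducing yields α = 3437/3328, β = -5763/3328, γ = 37/52.

α = 1.0328, β = -1.7317, γ = 0.7115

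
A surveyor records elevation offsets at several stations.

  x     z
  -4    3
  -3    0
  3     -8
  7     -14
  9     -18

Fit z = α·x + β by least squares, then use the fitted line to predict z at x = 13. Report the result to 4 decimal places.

ẑ = -23.6450

Sums needed: Σx·x = 164, Σx = 12, Σ1 = 5.
For Aᵀz: Σx·z = -296, Σz = -37.
Eliminating β: 5·(row 1) − 12·(row 2) gives 676·α = 5·(-296) − 12·(-37) = -1036, so α = -259/169.
Then β = ((-37) − 12·(-259/169))/5 = -629/169.
At x = 13: ẑ = (-259/169)·(13) + (-629/169)·(1) = -3996/169.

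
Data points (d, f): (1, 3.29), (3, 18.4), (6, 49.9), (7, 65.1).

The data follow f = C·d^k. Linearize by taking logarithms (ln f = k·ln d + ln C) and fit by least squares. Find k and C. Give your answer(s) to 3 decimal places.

k = 1.525, C = 3.332

Taking logs, ln f = k·ln d + ln C, so regress ln f on ln d.
AᵀA = [[8.2039, 4.8363]; [4.8363, 4]], rhs = [18.3313, 12.1892]ᵀ  (here Σln d = 4.8363, Σ(ln d)² = 8.2039, Σln f = 12.1892, Σln d·ln f = 18.3313).
Δ = 8.2039·4 − (4.8363)² = 9.4260; k = (18.3313·4 − 4.8363·12.1892)/9.4260 = 1.52503, ln C = (8.2039·12.1892 − 4.8363·18.3313)/9.4260 = 1.20343, so C = exp(1.20343) = 3.33151.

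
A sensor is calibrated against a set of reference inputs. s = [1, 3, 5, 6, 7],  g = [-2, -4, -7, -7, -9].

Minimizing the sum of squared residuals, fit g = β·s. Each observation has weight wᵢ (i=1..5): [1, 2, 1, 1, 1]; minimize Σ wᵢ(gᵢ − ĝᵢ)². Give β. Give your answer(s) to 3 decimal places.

MᵀWM·[β]ᵀ = MᵀWg reads: 129·β = -166.
(Σwᵢ·s·s = 129, Σwᵢ·s·g = -166.)
Hence β = -166 / 129 ≈ -1.28682.

β = -1.287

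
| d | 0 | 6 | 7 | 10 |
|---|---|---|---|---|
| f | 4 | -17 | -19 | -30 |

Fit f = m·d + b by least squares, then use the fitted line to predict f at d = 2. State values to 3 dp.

f̂ = -2.810

Setting ∂/∂m … = 0 gives: 185·m + 23·b = -535;  23·m + 4·b = -62.
(Σd·d = 185, Σd = 23, Σ1 = 4, Σd·f = -535, Σf = -62.)
det = 185·4 − 23² = 211.
m = ((-535)·4 − 23·(-62))/211 = -714/211; b = (185·(-62) − 23·(-535))/211 = 835/211.
At d = 2: f̂ = (-714/211)·(2) + (835/211)·(1) = -593/211.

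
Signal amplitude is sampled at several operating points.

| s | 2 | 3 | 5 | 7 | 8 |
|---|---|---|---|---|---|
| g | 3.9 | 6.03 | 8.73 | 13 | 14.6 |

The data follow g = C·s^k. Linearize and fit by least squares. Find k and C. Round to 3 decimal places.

k = 0.936, C = 2.063

Let Y = ln g. Fitting Y = k·ln s + ln C by least squares:
XᵀX = [[12.3883, 7.4265]; [7.4265, 5]], rhs = [16.9707, 10.5705]ᵀ  (here Σln s = 7.4265, Σ(ln s)² = 12.3883, Σln g = 10.5705, Σln s·ln g = 16.9707).
Δ = 12.3883·5 − (7.4265)² = 6.7880; k = (16.9707·5 − 7.4265·10.5705)/6.7880 = 0.93572, ln C = (12.3883·10.5705 − 7.4265·16.9707)/6.7880 = 0.72426, so C = exp(0.72426) = 2.06320.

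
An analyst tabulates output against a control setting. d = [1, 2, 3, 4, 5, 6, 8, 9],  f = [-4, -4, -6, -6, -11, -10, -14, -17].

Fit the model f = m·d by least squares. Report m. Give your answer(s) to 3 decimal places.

Forming AᵀA = [[236]] and Aᵀf = [-434]ᵀ gives AᵀA·[m]ᵀ = Aᵀf.
m = (-434)/236 = -1.83898.

m = -1.839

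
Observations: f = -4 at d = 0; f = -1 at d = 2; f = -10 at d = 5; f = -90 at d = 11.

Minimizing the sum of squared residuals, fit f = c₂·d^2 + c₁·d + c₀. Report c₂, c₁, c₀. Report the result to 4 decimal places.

With design matrix A, AᵀA = [[15282, 1464, 150]; [1464, 150, 18]; [150, 18, 4]] and Aᵀf = [-11144, -1042, -105]ᵀ.
Solving the 3×3 system (Gaussian elimination) gives c₂ = -15971/14604, c₁ = 62089/14604, c₀ = -21281/4868.

c₂ = -1.0936, c₁ = 4.2515, c₀ = -4.3716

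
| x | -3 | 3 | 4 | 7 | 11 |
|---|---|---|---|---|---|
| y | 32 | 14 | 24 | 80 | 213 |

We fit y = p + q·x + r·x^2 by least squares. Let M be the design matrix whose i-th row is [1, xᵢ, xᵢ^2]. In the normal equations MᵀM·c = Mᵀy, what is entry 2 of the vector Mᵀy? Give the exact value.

2945

Entry 2 ↔ basis x, so (Mᵀy)_{2} = Σᵢ (x)·yᵢ = (-3)·(32) + (3)·(14) + (4)·(24) + (7)·(80) + (11)·(213) = 2945.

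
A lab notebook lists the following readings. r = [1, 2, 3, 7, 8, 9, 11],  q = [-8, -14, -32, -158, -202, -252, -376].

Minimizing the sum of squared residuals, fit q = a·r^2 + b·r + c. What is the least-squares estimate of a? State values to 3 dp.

Entries of MᵀM: Σr^2·r^2 = 27797, Σr^2·r = 2951, Σr^2 = 329, Σr·r = 329, Σr = 41, Σ1 = 7.
And Σr^2·q = -86930, Σr·q = -9258, Σq = -1042.
Normal equations: [[27797, 2951, 329]; [2951, 329, 41]; [329, 41, 7]]·[a, b, c]ᵀ = [-86930, -9258, -1042]ᵀ.
Solving the 3×3 system (Gaussian elimination) gives a = -35522/11847, b = -11266/11847, c = -9330/3949.

a = -2.998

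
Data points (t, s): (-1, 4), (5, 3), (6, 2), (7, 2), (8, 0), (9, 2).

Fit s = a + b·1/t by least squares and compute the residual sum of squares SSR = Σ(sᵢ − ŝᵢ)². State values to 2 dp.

The normal equations are: 6·a + (-641/2520)·b = 13;  (-641/2520)·a + (7088041/6350400)·b = -806/315.
Eliminating b: (7088041/6350400)·(row 1) − (-641/2520)·(row 2) gives (8423473/1270080)·a = (7088041/6350400)·13 − (-641/2520)·(-806/315) = 17602273/1270080, so a = 17602273/8423473.
Then b = ((-806/315) − (-641/2520)·(17602273/8423473))/(7088041/6350400) = -15298920/8423473.
Residuals: 792699/8423473, 10727930/8423473, 1794493/8423473, 1430233/8423473, -15689908/8423473, 944553/8423473; SSR = 43693144/8423473.

SSR = 5.19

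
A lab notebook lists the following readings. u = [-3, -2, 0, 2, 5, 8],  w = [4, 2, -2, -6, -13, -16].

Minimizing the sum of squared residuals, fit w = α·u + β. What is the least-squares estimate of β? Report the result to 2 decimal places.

Compute the Gram sums: Σu·u = 106, Σu = 10, Σ1 = 6.
Right-hand side: Σu·w = -221, Σw = -31.
Eliminating β: 6·(row 1) − 10·(row 2) gives 536·α = 6·(-221) − 10·(-31) = -1016, so α = -127/67.
Then β = ((-31) − 10·(-127/67))/6 = -269/134.

β = -2.01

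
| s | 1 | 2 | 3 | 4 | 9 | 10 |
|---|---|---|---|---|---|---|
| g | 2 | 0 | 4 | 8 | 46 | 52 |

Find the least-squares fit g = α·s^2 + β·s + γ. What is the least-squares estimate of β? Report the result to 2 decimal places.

The normal equations are: 16915·α + 1829·β + 211·γ = 9092;  1829·α + 211·β + 29·γ = 980;  211·α + 29·β + 6·γ = 112.
(Σs^2·s^2 = 16915, Σs^2·s = 1829, Σs^2 = 211, Σs·s = 211, Σs = 29, Σ1 = 6, Σs^2·g = 9092, Σs·g = 980, Σg = 112.)
Row-reducing yields α = 1511/2670, β = -3629/13350, γ = 176/2225.

β = -0.27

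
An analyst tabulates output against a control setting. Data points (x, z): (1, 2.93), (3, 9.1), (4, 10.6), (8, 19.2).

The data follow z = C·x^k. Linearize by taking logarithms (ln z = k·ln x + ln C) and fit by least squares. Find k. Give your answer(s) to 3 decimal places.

k = 0.905

Let Y = ln z. Fitting Y = k·ln x + ln C by least squares:
XᵀX = [[7.4528, 4.5643]; [4.5643, 4]], rhs = [11.8434, 8.5990]ᵀ  (here Σln x = 4.5643, Σ(ln x)² = 7.4528, Σln z = 8.5990, Σln x·ln z = 11.8434).
Δ = 7.4528·4 − (4.5643)² = 8.9781; k = (11.8434·4 − 4.5643·8.5990)/8.9781 = 0.90495, ln C = (7.4528·8.5990 − 4.5643·11.8434)/8.9781 = 1.11713.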